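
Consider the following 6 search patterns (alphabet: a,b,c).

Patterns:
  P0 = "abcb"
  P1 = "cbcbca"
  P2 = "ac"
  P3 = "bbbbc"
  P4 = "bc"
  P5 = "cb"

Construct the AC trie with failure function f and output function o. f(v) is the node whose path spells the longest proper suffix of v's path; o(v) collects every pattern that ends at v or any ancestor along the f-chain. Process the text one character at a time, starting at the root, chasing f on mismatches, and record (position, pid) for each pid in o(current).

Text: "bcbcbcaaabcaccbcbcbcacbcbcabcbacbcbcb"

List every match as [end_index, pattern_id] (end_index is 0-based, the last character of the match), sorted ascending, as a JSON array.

Build:
Trie nodes:
  n0 'ε': a→1 b→12 c→5
  n1 'a': b→2 c→11
  n2 'ab': c→3
  n3 'abc': b→4
  n4 'abcb': ·  ←P0
  n5 'c': b→6
  n6 'cb': c→7  ←P5
  n7 'cbc': b→8
  n8 'cbcb': c→9
  n9 'cbcbc': a→10
  n10 'cbcbca': ·  ←P1
  n11 'ac': ·  ←P2
  n12 'b': b→13 c→17
  n13 'bb': b→14
  n14 'bbb': b→15
  n15 'bbbb': c→16
  n16 'bbbbc': ·  ←P3
  n17 'bc': ·  ←P4

BFS fail/out derivation:
  fail(1) 'a': from fail(0)=0 chase 'a': 0 ⇒ 0;  out=∅∪out(0)=∅
  fail(5) 'c': from fail(0)=0 chase 'c': 0 ⇒ 0;  out=∅∪out(0)=∅
  fail(12) 'b': from fail(0)=0 chase 'b': 0 ⇒ 0;  out=∅∪out(0)=∅
  fail(2) 'ab': from fail(1)=0 chase 'b': 0 ⇒ 12;  out=∅∪out(12)=∅
  fail(6) 'cb': from fail(5)=0 chase 'b': 0 ⇒ 12;  out={5}∪out(12)={5}
  fail(11) 'ac': from fail(1)=0 chase 'c': 0 ⇒ 5;  out={2}∪out(5)={2}
  fail(13) 'bb': from fail(12)=0 chase 'b': 0 ⇒ 12;  out=∅∪out(12)=∅
  fail(17) 'bc': from fail(12)=0 chase 'c': 0 ⇒ 5;  out={4}∪out(5)={4}
  fail(3) 'abc': from fail(2)=12 chase 'c': 12 ⇒ 17;  out=∅∪out(17)={4}
  fail(7) 'cbc': from fail(6)=12 chase 'c': 12 ⇒ 17;  out=∅∪out(17)={4}
  fail(14) 'bbb': from fail(13)=12 chase 'b': 12 ⇒ 13;  out=∅∪out(13)=∅
  fail(4) 'abcb': from fail(3)=17 chase 'b': 17→5 ⇒ 6;  out={0}∪out(6)={0,5}
  fail(8) 'cbcb': from fail(7)=17 chase 'b': 17→5 ⇒ 6;  out=∅∪out(6)={5}
  fail(15) 'bbbb': from fail(14)=13 chase 'b': 13 ⇒ 14;  out=∅∪out(14)=∅
  fail(9) 'cbcbc': from fail(8)=6 chase 'c': 6 ⇒ 7;  out=∅∪out(7)={4}
  fail(16) 'bbbbc': from fail(15)=14 chase 'c': 14→13→12 ⇒ 17;  out={3}∪out(17)={3,4}
  fail(10) 'cbcbca': from fail(9)=7 chase 'a': 7→17→5→0 ⇒ 1;  out={1}∪out(1)={1}

Scan:
i=0 'b': node 0→12
i=1 'c': node 12→17  → match P4@[0:1]
i=2 'b': node 17→6 (via fail)  → match P5@[1:2]
i=3 'c': node 6→7  → match P4@[2:3]
i=4 'b': node 7→8  → match P5@[3:4]
i=5 'c': node 8→9  → match P4@[4:5]
i=6 'a': node 9→10  → match P1@[1:6]
i=7 'a': node 10→1 (via fail)
i=8 'a': node 1→1 (via fail)
i=9 'b': node 1→2
i=10 'c': node 2→3  → match P4@[9:10]
i=11 'a': node 3→1 (via fail)
i=12 'c': node 1→11  → match P2@[11:12]
i=13 'c': node 11→5 (via fail)
i=14 'b': node 5→6  → match P5@[13:14]
i=15 'c': node 6→7  → match P4@[14:15]
i=16 'b': node 7→8  → match P5@[15:16]
i=17 'c': node 8→9  → match P4@[16:17]
i=18 'b': node 9→8 (via fail)  → match P5@[17:18]
i=19 'c': node 8→9  → match P4@[18:19]
i=20 'a': node 9→10  → match P1@[15:20]
i=21 'c': node 10→11 (via fail)  → match P2@[20:21]
i=22 'b': node 11→6 (via fail)  → match P5@[21:22]
i=23 'c': node 6→7  → match P4@[22:23]
i=24 'b': node 7→8  → match P5@[23:24]
i=25 'c': node 8→9  → match P4@[24:25]
i=26 'a': node 9→10  → match P1@[21:26]
i=27 'b': node 10→2 (via fail)
i=28 'c': node 2→3  → match P4@[27:28]
i=29 'b': node 3→4  → match P0@[26:29],P5@[28:29]
i=30 'a': node 4→1 (via fail)
i=31 'c': node 1→11  → match P2@[30:31]
i=32 'b': node 11→6 (via fail)  → match P5@[31:32]
i=33 'c': node 6→7  → match P4@[32:33]
i=34 'b': node 7→8  → match P5@[33:34]
i=35 'c': node 8→9  → match P4@[34:35]
i=36 'b': node 9→8 (via fail)  → match P5@[35:36]

Matches: [[1,4],[2,5],[3,4],[4,5],[5,4],[6,1],[10,4],[12,2],[14,5],[15,4],[16,5],[17,4],[18,5],[19,4],[20,1],[21,2],[22,5],[23,4],[24,5],[25,4],[26,1],[28,4],[29,0],[29,5],[31,2],[32,5],[33,4],[34,5],[35,4],[36,5]]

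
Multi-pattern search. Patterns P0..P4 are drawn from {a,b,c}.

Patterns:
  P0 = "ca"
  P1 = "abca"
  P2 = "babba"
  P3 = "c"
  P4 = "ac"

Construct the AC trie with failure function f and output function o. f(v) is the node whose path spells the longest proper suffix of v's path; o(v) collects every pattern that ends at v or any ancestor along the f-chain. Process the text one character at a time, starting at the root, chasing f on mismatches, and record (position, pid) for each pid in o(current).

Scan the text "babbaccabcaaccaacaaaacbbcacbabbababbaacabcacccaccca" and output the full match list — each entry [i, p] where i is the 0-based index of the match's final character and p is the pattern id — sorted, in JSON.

Construct AC machine:
Trie nodes:
  n0 'ε': a→3 b→7 c→1
  n1 'c': a→2  [P3 ends]
  n2 'ca': ·  [P0 ends]
  n3 'a': b→4 c→12
  n4 'ab': c→5
  n5 'abc': a→6
  n6 'abca': ·  [P1 ends]
  n7 'b': a→8
  n8 'ba': b→9
  n9 'bab': b→10
  n10 'babb': a→11
  n11 'babba': ·  [P2 ends]
  n12 'ac': ·  [P4 ends]

BFS fail/out derivation:
  n1('c'): parent n0 fail=0; on 'c' 0 → fail=0;  out {3}∪∅={3}
  n3('a'): parent n0 fail=0; on 'a' 0 → fail=0;  out ∅∪∅=∅
  n7('b'): parent n0 fail=0; on 'b' 0 → fail=0;  out ∅∪∅=∅
  n2('ca'): parent n1 fail=0; on 'a' 0 → fail=3;  out {0}∪∅={0}
  n4('ab'): parent n3 fail=0; on 'b' 0 → fail=7;  out ∅∪∅=∅
  n8('ba'): parent n7 fail=0; on 'a' 0 → fail=3;  out ∅∪∅=∅
  n12('ac'): parent n3 fail=0; on 'c' 0 → fail=1;  out {4}∪{3}={3,4}
  n5('abc'): parent n4 fail=7; on 'c' 7→0 → fail=1;  out ∅∪{3}={3}
  n9('bab'): parent n8 fail=3; on 'b' 3 → fail=4;  out ∅∪∅=∅
  n6('abca'): parent n5 fail=1; on 'a' 1 → fail=2;  out {1}∪{0}={0,1}
  n10('babb'): parent n9 fail=4; on 'b' 4→7→0 → fail=7;  out ∅∪∅=∅
  n11('babba'): parent n10 fail=7; on 'a' 7 → fail=8;  out {2}∪∅={2}

Scan:
i=0 'b': node 0→7
i=1 'a': node 7→8
i=2 'b': node 8→9
i=3 'b': node 9→10
i=4 'a': node 10→11  ** P2@[0:4]
i=5 'c': node 11→12 (fail-walked)  ** P3@[5:5],P4@[4:5]
i=6 'c': node 12→1 (fail-walked)  ** P3@[6:6]
i=7 'a': node 1→2  ** P0@[6:7]
i=8 'b': node 2→4 (fail-walked)
i=9 'c': node 4→5  ** P3@[9:9]
i=10 'a': node 5→6  ** P0@[9:10],P1@[7:10]
i=11 'a': node 6→3 (fail-walked)
i=12 'c': node 3→12  ** P3@[12:12],P4@[11:12]
i=13 'c': node 12→1 (fail-walked)  ** P3@[13:13]
i=14 'a': node 1→2  ** P0@[13:14]
i=15 'a': node 2→3 (fail-walked)
i=16 'c': node 3→12  ** P3@[16:16],P4@[15:16]
i=17 'a': node 12→2 (fail-walked)  ** P0@[16:17]
i=18 'a': node 2→3 (fail-walked)
i=19 'a': node 3→3 (fail-walked)
i=20 'a': node 3→3 (fail-walked)
i=21 'c': node 3→12  ** P3@[21:21],P4@[20:21]
i=22 'b': node 12→7 (fail-walked)
i=23 'b': node 7→7 (fail-walked)
i=24 'c': node 7→1 (fail-walked)  ** P3@[24:24]
i=25 'a': node 1→2  ** P0@[24:25]
i=26 'c': node 2→12 (fail-walked)  ** P3@[26:26],P4@[25:26]
i=27 'b': node 12→7 (fail-walked)
i=28 'a': node 7→8
i=29 'b': node 8→9
i=30 'b': node 9→10
i=31 'a': node 10→11  ** P2@[27:31]
i=32 'b': node 11→9 (fail-walked)
i=33 'a': node 9→8 (fail-walked)
i=34 'b': node 8→9
i=35 'b': node 9→10
i=36 'a': node 10→11  ** P2@[32:36]
i=37 'a': node 11→3 (fail-walked)
i=38 'c': node 3→12  ** P3@[38:38],P4@[37:38]
i=39 'a': node 12→2 (fail-walked)  ** P0@[38:39]
i=40 'b': node 2→4 (fail-walked)
i=41 'c': node 4→5  ** P3@[41:41]
i=42 'a': node 5→6  ** P0@[41:42],P1@[39:42]
i=43 'c': node 6→12 (fail-walked)  ** P3@[43:43],P4@[42:43]
i=44 'c': node 12→1 (fail-walked)  ** P3@[44:44]
i=45 'c': node 1→1 (fail-walked)  ** P3@[45:45]
i=46 'a': node 1→2  ** P0@[45:46]
i=47 'c': node 2→12 (fail-walked)  ** P3@[47:47],P4@[46:47]
i=48 'c': node 12→1 (fail-walked)  ** P3@[48:48]
i=49 'c': node 1→1 (fail-walked)  ** P3@[49:49]
i=50 'a': node 1→2  ** P0@[49:50]

Matches: [[4,2],[5,3],[5,4],[6,3],[7,0],[9,3],[10,0],[10,1],[12,3],[12,4],[13,3],[14,0],[16,3],[16,4],[17,0],[21,3],[21,4],[24,3],[25,0],[26,3],[26,4],[31,2],[36,2],[38,3],[38,4],[39,0],[41,3],[42,0],[42,1],[43,3],[43,4],[44,3],[45,3],[46,0],[47,3],[47,4],[48,3],[49,3],[50,0]]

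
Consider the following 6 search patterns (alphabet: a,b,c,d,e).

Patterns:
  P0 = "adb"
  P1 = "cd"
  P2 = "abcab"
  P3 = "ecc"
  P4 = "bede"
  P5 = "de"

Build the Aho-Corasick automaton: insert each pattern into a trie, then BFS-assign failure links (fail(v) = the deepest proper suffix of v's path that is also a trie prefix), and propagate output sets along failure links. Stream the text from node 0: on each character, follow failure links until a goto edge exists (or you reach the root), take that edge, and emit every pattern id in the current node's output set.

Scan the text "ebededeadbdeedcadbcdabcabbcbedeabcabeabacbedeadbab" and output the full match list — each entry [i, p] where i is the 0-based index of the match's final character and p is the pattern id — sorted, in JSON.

Construct AC machine:
Trie nodes:
  0='ε' goto a→1 b→13 c→4 d→17 e→10
  1='a' goto b→6 d→2
  2='ad' goto b→3
  3='adb' goto ·  ←P0
  4='c' goto d→5
  5='cd' goto ·  ←P1
  6='ab' goto c→7
  7='abc' goto a→8
  8='abca' goto b→9
  9='abcab' goto ·  ←P2
  10='e' goto c→11
  11='ec' goto c→12
  12='ecc' goto ·  ←P3
  13='b' goto e→14
  14='be' goto d→15
  15='bed' goto e→16
  16='bede' goto ·  ←P4
  17='d' goto e→18
  18='de' goto ·  ←P5

BFS fail/out derivation:
  n1('a'): parent n0 fail=0; on 'a' 0 → fail=0;  out ∅∪∅=∅
  n4('c'): parent n0 fail=0; on 'c' 0 → fail=0;  out ∅∪∅=∅
  n10('e'): parent n0 fail=0; on 'e' 0 → fail=0;  out ∅∪∅=∅
  n13('b'): parent n0 fail=0; on 'b' 0 → fail=0;  out ∅∪∅=∅
  n17('d'): parent n0 fail=0; on 'd' 0 → fail=0;  out ∅∪∅=∅
  n2('ad'): parent n1 fail=0; on 'd' 0 → fail=17;  out ∅∪∅=∅
  n5('cd'): parent n4 fail=0; on 'd' 0 → fail=17;  out {1}∪∅={1}
  n6('ab'): parent n1 fail=0; on 'b' 0 → fail=13;  out ∅∪∅=∅
  n11('ec'): parent n10 fail=0; on 'c' 0 → fail=4;  out ∅∪∅=∅
  n14('be'): parent n13 fail=0; on 'e' 0 → fail=10;  out ∅∪∅=∅
  n18('de'): parent n17 fail=0; on 'e' 0 → fail=10;  out {5}∪∅={5}
  n3('adb'): parent n2 fail=17; on 'b' 17→0 → fail=13;  out {0}∪∅={0}
  n7('abc'): parent n6 fail=13; on 'c' 13→0 → fail=4;  out ∅∪∅=∅
  n12('ecc'): parent n11 fail=4; on 'c' 4→0 → fail=4;  out {3}∪∅={3}
  n15('bed'): parent n14 fail=10; on 'd' 10→0 → fail=17;  out ∅∪∅=∅
  n8('abca'): parent n7 fail=4; on 'a' 4→0 → fail=1;  out ∅∪∅=∅
  n16('bede'): parent n15 fail=17; on 'e' 17 → fail=18;  out {4}∪{5}={4,5}
  n9('abcab'): parent n8 fail=1; on 'b' 1 → fail=6;  out {2}∪∅={2}

Run:
i=0 'e': node 0→10
i=1 'b': node 10→13 ·f
i=2 'e': node 13→14
i=3 'd': node 14→15
i=4 'e': node 15→16  → match P4@[1:4],P5@[3:4]
i=5 'd': node 16→17 ·f
i=6 'e': node 17→18  → match P5@[5:6]
i=7 'a': node 18→1 ·f
i=8 'd': node 1→2
i=9 'b': node 2→3  → match P0@[7:9]
i=10 'd': node 3→17 ·f
i=11 'e': node 17→18  → match P5@[10:11]
i=12 'e': node 18→10 ·f
i=13 'd': node 10→17 ·f
i=14 'c': node 17→4 ·f
i=15 'a': node 4→1 ·f
i=16 'd': node 1→2
i=17 'b': node 2→3  → match P0@[15:17]
i=18 'c': node 3→4 ·f
i=19 'd': node 4→5  → match P1@[18:19]
i=20 'a': node 5→1 ·f
i=21 'b': node 1→6
i=22 'c': node 6→7
i=23 'a': node 7→8
i=24 'b': node 8→9  → match P2@[20:24]
i=25 'b': node 9→13 ·f
i=26 'c': node 13→4 ·f
i=27 'b': node 4→13 ·f
i=28 'e': node 13→14
i=29 'd': node 14→15
i=30 'e': node 15→16  → match P4@[27:30],P5@[29:30]
i=31 'a': node 16→1 ·f
i=32 'b': node 1→6
i=33 'c': node 6→7
i=34 'a': node 7→8
i=35 'b': node 8→9  → match P2@[31:35]
i=36 'e': node 9→14 ·f
i=37 'a': node 14→1 ·f
i=38 'b': node 1→6
i=39 'a': node 6→1 ·f
i=40 'c': node 1→4 ·f
i=41 'b': node 4→13 ·f
i=42 'e': node 13→14
i=43 'd': node 14→15
i=44 'e': node 15→16  → match P4@[41:44],P5@[43:44]
i=45 'a': node 16→1 ·f
i=46 'd': node 1→2
i=47 'b': node 2→3  → match P0@[45:47]
i=48 'a': node 3→1 ·f
i=49 'b': node 1→6

Matches: [[4,4],[4,5],[6,5],[9,0],[11,5],[17,0],[19,1],[24,2],[30,4],[30,5],[35,2],[44,4],[44,5],[47,0]]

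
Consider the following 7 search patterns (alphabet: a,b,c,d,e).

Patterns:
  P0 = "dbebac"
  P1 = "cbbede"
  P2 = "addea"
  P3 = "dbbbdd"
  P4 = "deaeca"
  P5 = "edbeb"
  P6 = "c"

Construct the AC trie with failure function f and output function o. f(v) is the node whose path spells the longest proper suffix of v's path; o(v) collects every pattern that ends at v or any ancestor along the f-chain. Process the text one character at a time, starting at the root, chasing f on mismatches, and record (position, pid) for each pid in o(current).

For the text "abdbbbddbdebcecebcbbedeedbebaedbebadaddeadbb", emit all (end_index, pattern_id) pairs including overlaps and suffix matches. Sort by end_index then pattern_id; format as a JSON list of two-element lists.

Build:
Trie (insert patterns):
  0='ε' goto a→13 c→7 d→1 e→27
  1='d' goto b→2 e→22
  2='db' goto b→18 e→3
  3='dbe' goto b→4
  4='dbeb' goto a→5
  5='dbeba' goto c→6
  6='dbebac' goto ·  ←P0
  7='c' goto b→8  ←P6
  8='cb' goto b→9
  9='cbb' goto e→10
  10='cbbe' goto d→11
  11='cbbed' goto e→12
  12='cbbede' goto ·  ←P1
  13='a' goto d→14
  14='ad' goto d→15
  15='add' goto e→16
  16='adde' goto a→17
  17='addea' goto ·  ←P2
  18='dbb' goto b→19
  19='dbbb' goto d→20
  20='dbbbd' goto d→21
  21='dbbbdd' goto ·  ←P3
  22='de' goto a→23
  23='dea' goto e→24
  24='deae' goto c→25
  25='deaec' goto a→26
  26='deaeca' goto ·  ←P4
  27='e' goto d→28
  28='ed' goto b→29
  29='edb' goto e→30
  30='edbe' goto b→31
  31='edbeb' goto ·  ←P5

Failure links (BFS by depth):
  fail(1) 'd': from fail(0)=0 chase 'd': 0 ⇒ 0;  out=∅∪out(0)=∅
  fail(7) 'c': from fail(0)=0 chase 'c': 0 ⇒ 0;  out={6}∪out(0)={6}
  fail(13) 'a': from fail(0)=0 chase 'a': 0 ⇒ 0;  out=∅∪out(0)=∅
  fail(27) 'e': from fail(0)=0 chase 'e': 0 ⇒ 0;  out=∅∪out(0)=∅
  fail(2) 'db': from fail(1)=0 chase 'b': 0 ⇒ 0;  out=∅∪out(0)=∅
  fail(8) 'cb': from fail(7)=0 chase 'b': 0 ⇒ 0;  out=∅∪out(0)=∅
  fail(14) 'ad': from fail(13)=0 chase 'd': 0 ⇒ 1;  out=∅∪out(1)=∅
  fail(22) 'de': from fail(1)=0 chase 'e': 0 ⇒ 27;  out=∅∪out(27)=∅
  fail(28) 'ed': from fail(27)=0 chase 'd': 0 ⇒ 1;  out=∅∪out(1)=∅
  fail(3) 'dbe': from fail(2)=0 chase 'e': 0 ⇒ 27;  out=∅∪out(27)=∅
  fail(9) 'cbb': from fail(8)=0 chase 'b': 0 ⇒ 0;  out=∅∪out(0)=∅
  fail(15) 'add': from fail(14)=1 chase 'd': 1→0 ⇒ 1;  out=∅∪out(1)=∅
  fail(18) 'dbb': from fail(2)=0 chase 'b': 0 ⇒ 0;  out=∅∪out(0)=∅
  fail(23) 'dea': from fail(22)=27 chase 'a': 27→0 ⇒ 13;  out=∅∪out(13)=∅
  fail(29) 'edb': from fail(28)=1 chase 'b': 1 ⇒ 2;  out=∅∪out(2)=∅
  fail(4) 'dbeb': from fail(3)=27 chase 'b': 27→0 ⇒ 0;  out=∅∪out(0)=∅
  fail(10) 'cbbe': from fail(9)=0 chase 'e': 0 ⇒ 27;  out=∅∪out(27)=∅
  fail(16) 'adde': from fail(15)=1 chase 'e': 1 ⇒ 22;  out=∅∪out(22)=∅
  fail(19) 'dbbb': from fail(18)=0 chase 'b': 0 ⇒ 0;  out=∅∪out(0)=∅
  fail(24) 'deae': from fail(23)=13 chase 'e': 13→0 ⇒ 27;  out=∅∪out(27)=∅
  fail(30) 'edbe': from fail(29)=2 chase 'e': 2 ⇒ 3;  out=∅∪out(3)=∅
  fail(5) 'dbeba': from fail(4)=0 chase 'a': 0 ⇒ 13;  out=∅∪out(13)=∅
  fail(11) 'cbbed': from fail(10)=27 chase 'd': 27 ⇒ 28;  out=∅∪out(28)=∅
  fail(17) 'addea': from fail(16)=22 chase 'a': 22 ⇒ 23;  out={2}∪out(23)={2}
  fail(20) 'dbbbd': from fail(19)=0 chase 'd': 0 ⇒ 1;  out=∅∪out(1)=∅
  fail(25) 'deaec': from fail(24)=27 chase 'c': 27→0 ⇒ 7;  out=∅∪out(7)={6}
  fail(31) 'edbeb': from fail(30)=3 chase 'b': 3 ⇒ 4;  out={5}∪out(4)={5}
  fail(6) 'dbebac': from fail(5)=13 chase 'c': 13→0 ⇒ 7;  out={0}∪out(7)={0,6}
  fail(12) 'cbbede': from fail(11)=28 chase 'e': 28→1 ⇒ 22;  out={1}∪out(22)={1}
  fail(21) 'dbbbdd': from fail(20)=1 chase 'd': 1→0 ⇒ 1;  out={3}∪out(1)={3}
  fail(26) 'deaeca': from fail(25)=7 chase 'a': 7→0 ⇒ 13;  out={4}∪out(13)={4}

Text stream:
pos 0 'a': at 13
pos 1 'b': at 0 (fail-walked)
pos 2 'd': at 1
pos 3 'b': at 2
pos 4 'b': at 18
pos 5 'b': at 19
pos 6 'd': at 20
pos 7 'd': at 21  emit P3@[2:7]
pos 8 'b': at 2 (fail-walked)
pos 9 'd': at 1 (fail-walked)
pos 10 'e': at 22
pos 11 'b': at 0 (fail-walked)
pos 12 'c': at 7  emit P6@[12:12]
pos 13 'e': at 27 (fail-walked)
pos 14 'c': at 7 (fail-walked)  emit P6@[14:14]
pos 15 'e': at 27 (fail-walked)
pos 16 'b': at 0 (fail-walked)
pos 17 'c': at 7  emit P6@[17:17]
pos 18 'b': at 8
pos 19 'b': at 9
pos 20 'e': at 10
pos 21 'd': at 11
pos 22 'e': at 12  emit P1@[17:22]
pos 23 'e': at 27 (fail-walked)
pos 24 'd': at 28
pos 25 'b': at 29
pos 26 'e': at 30
pos 27 'b': at 31  emit P5@[23:27]
pos 28 'a': at 5 (fail-walked)
pos 29 'e': at 27 (fail-walked)
pos 30 'd': at 28
pos 31 'b': at 29
pos 32 'e': at 30
pos 33 'b': at 31  emit P5@[29:33]
pos 34 'a': at 5 (fail-walked)
pos 35 'd': at 14 (fail-walked)
pos 36 'a': at 13 (fail-walked)
pos 37 'd': at 14
pos 38 'd': at 15
pos 39 'e': at 16
pos 40 'a': at 17  emit P2@[36:40]
pos 41 'd': at 14 (fail-walked)
pos 42 'b': at 2 (fail-walked)
pos 43 'b': at 18

All matches (sorted): [[7,3],[12,6],[14,6],[17,6],[22,1],[27,5],[33,5],[40,2]]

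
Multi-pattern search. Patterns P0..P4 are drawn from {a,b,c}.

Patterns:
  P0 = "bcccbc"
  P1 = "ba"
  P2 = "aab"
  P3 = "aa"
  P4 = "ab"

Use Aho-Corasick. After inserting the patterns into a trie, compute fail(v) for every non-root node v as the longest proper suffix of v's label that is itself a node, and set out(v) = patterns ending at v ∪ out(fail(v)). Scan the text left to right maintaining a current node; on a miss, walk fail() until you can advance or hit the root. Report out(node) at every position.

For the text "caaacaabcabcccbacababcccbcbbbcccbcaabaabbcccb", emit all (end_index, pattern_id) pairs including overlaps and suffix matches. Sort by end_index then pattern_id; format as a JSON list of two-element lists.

Construct AC machine:
Trie (insert patterns):
  0='ε' goto a→8 b→1
  1='b' goto a→7 c→2
  2='bc' goto c→3
  3='bcc' goto c→4
  4='bccc' goto b→5
  5='bcccb' goto c→6
  6='bcccbc' goto ·  ←P0
  7='ba' goto ·  ←P1
  8='a' goto a→9 b→11
  9='aa' goto b→10  ←P3
  10='aab' goto ·  ←P2
  11='ab' goto ·  ←P4

Failure links (BFS by depth):
  fail(1) 'b': from fail(0)=0 chase 'b': 0 ⇒ 0;  out=∅∪out(0)=∅
  fail(8) 'a': from fail(0)=0 chase 'a': 0 ⇒ 0;  out=∅∪out(0)=∅
  fail(2) 'bc': from fail(1)=0 chase 'c': 0 ⇒ 0;  out=∅∪out(0)=∅
  fail(7) 'ba': from fail(1)=0 chase 'a': 0 ⇒ 8;  out={1}∪out(8)={1}
  fail(9) 'aa': from fail(8)=0 chase 'a': 0 ⇒ 8;  out={3}∪out(8)={3}
  fail(11) 'ab': from fail(8)=0 chase 'b': 0 ⇒ 1;  out={4}∪out(1)={4}
  fail(3) 'bcc': from fail(2)=0 chase 'c': 0 ⇒ 0;  out=∅∪out(0)=∅
  fail(10) 'aab': from fail(9)=8 chase 'b': 8 ⇒ 11;  out={2}∪out(11)={2,4}
  fail(4) 'bccc': from fail(3)=0 chase 'c': 0 ⇒ 0;  out=∅∪out(0)=∅
  fail(5) 'bcccb': from fail(4)=0 chase 'b': 0 ⇒ 1;  out=∅∪out(1)=∅
  fail(6) 'bcccbc': from fail(5)=1 chase 'c': 1 ⇒ 2;  out={0}∪out(2)={0}

Run:
pos 0 'c': at 0
pos 1 'a': at 8
pos 2 'a': at 9  emit P3@[1:2]
pos 3 'a': at 9 (via fail)  emit P3@[2:3]
pos 4 'c': at 0 (via fail)
pos 5 'a': at 8
pos 6 'a': at 9  emit P3@[5:6]
pos 7 'b': at 10  emit P2@[5:7],P4@[6:7]
pos 8 'c': at 2 (via fail)
pos 9 'a': at 8 (via fail)
pos 10 'b': at 11  emit P4@[9:10]
pos 11 'c': at 2 (via fail)
pos 12 'c': at 3
pos 13 'c': at 4
pos 14 'b': at 5
pos 15 'a': at 7 (via fail)  emit P1@[14:15]
pos 16 'c': at 0 (via fail)
pos 17 'a': at 8
pos 18 'b': at 11  emit P4@[17:18]
pos 19 'a': at 7 (via fail)  emit P1@[18:19]
pos 20 'b': at 11 (via fail)  emit P4@[19:20]
pos 21 'c': at 2 (via fail)
pos 22 'c': at 3
pos 23 'c': at 4
pos 24 'b': at 5
pos 25 'c': at 6  emit P0@[20:25]
pos 26 'b': at 1 (via fail)
pos 27 'b': at 1 (via fail)
pos 28 'b': at 1 (via fail)
pos 29 'c': at 2
pos 30 'c': at 3
pos 31 'c': at 4
pos 32 'b': at 5
pos 33 'c': at 6  emit P0@[28:33]
pos 34 'a': at 8 (via fail)
pos 35 'a': at 9  emit P3@[34:35]
pos 36 'b': at 10  emit P2@[34:36],P4@[35:36]
pos 37 'a': at 7 (via fail)  emit P1@[36:37]
pos 38 'a': at 9 (via fail)  emit P3@[37:38]
pos 39 'b': at 10  emit P2@[37:39],P4@[38:39]
pos 40 'b': at 1 (via fail)
pos 41 'c': at 2
pos 42 'c': at 3
pos 43 'c': at 4
pos 44 'b': at 5

Matches: [[2,3],[3,3],[6,3],[7,2],[7,4],[10,4],[15,1],[18,4],[19,1],[20,4],[25,0],[33,0],[35,3],[36,2],[36,4],[37,1],[38,3],[39,2],[39,4]]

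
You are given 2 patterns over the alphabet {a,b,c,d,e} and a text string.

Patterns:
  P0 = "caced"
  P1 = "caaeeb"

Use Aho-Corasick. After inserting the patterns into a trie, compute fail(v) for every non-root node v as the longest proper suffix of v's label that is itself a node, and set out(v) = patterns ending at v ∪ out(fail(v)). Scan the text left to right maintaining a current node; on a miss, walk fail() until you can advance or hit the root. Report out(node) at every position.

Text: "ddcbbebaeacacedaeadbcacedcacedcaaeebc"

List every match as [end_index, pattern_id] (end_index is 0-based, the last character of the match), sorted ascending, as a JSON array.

Build automaton:
Trie (insert patterns):
  0='ε' goto c→1
  1='c' goto a→2
  2='ca' goto a→6 c→3
  3='cac' goto e→4
  4='cace' goto d→5
  5='caced' goto ·  [P0 ends]
  6='caa' goto e→7
  7='caae' goto e→8
  8='caaee' goto b→9
  9='caaeeb' goto ·  [P1 ends]

BFS fail/out derivation:
  n1('c'): parent n0 fail=0; on 'c' 0 → fail=0;  out ∅∪∅=∅
  n2('ca'): parent n1 fail=0; on 'a' 0 → fail=0;  out ∅∪∅=∅
  n3('cac'): parent n2 fail=0; on 'c' 0 → fail=1;  out ∅∪∅=∅
  n6('caa'): parent n2 fail=0; on 'a' 0 → fail=0;  out ∅∪∅=∅
  n4('cace'): parent n3 fail=1; on 'e' 1→0 → fail=0;  out ∅∪∅=∅
  n7('caae'): parent n6 fail=0; on 'e' 0 → fail=0;  out ∅∪∅=∅
  n5('caced'): parent n4 fail=0; on 'd' 0 → fail=0;  out {0}∪∅={0}
  n8('caaee'): parent n7 fail=0; on 'e' 0 → fail=0;  out ∅∪∅=∅
  n9('caaeeb'): parent n8 fail=0; on 'b' 0 → fail=0;  out {1}∪∅={1}

Scan:
i=0 'd': node 0→0
i=1 'd': node 0→0
i=2 'c': node 0→1
i=3 'b': node 1→0 ·f
i=4 'b': node 0→0
i=5 'e': node 0→0
i=6 'b': node 0→0
i=7 'a': node 0→0
i=8 'e': node 0→0
i=9 'a': node 0→0
i=10 'c': node 0→1
i=11 'a': node 1→2
i=12 'c': node 2→3
i=13 'e': node 3→4
i=14 'd': node 4→5  ** P0@[10:14]
i=15 'a': node 5→0 ·f
i=16 'e': node 0→0
i=17 'a': node 0→0
i=18 'd': node 0→0
i=19 'b': node 0→0
i=20 'c': node 0→1
i=21 'a': node 1→2
i=22 'c': node 2→3
i=23 'e': node 3→4
i=24 'd': node 4→5  ** P0@[20:24]
i=25 'c': node 5→1 ·f
i=26 'a': node 1→2
i=27 'c': node 2→3
i=28 'e': node 3→4
i=29 'd': node 4→5  ** P0@[25:29]
i=30 'c': node 5→1 ·f
i=31 'a': node 1→2
i=32 'a': node 2→6
i=33 'e': node 6→7
i=34 'e': node 7→8
i=35 'b': node 8→9  ** P1@[30:35]
i=36 'c': node 9→1 ·f

Result: [[14,0],[24,0],[29,0],[35,1]]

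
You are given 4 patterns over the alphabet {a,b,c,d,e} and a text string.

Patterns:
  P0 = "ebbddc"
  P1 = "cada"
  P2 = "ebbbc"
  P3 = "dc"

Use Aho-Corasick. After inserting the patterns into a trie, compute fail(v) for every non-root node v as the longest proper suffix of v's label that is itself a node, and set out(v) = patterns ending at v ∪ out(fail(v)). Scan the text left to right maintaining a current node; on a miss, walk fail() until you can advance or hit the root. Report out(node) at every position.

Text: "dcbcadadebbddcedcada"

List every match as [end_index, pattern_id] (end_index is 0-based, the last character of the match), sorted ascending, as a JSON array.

Build automaton:
Trie (insert patterns):
  n0 'ε': c→7 d→13 e→1
  n1 'e': b→2
  n2 'eb': b→3
  n3 'ebb': b→11 d→4
  n4 'ebbd': d→5
  n5 'ebbdd': c→6
  n6 'ebbddc': ·  ←P0
  n7 'c': a→8
  n8 'ca': d→9
  n9 'cad': a→10
  n10 'cada': ·  ←P1
  n11 'ebbb': c→12
  n12 'ebbbc': ·  ←P2
  n13 'd': c→14
  n14 'dc': ·  ←P3

BFS fail/out derivation:
  fail(1) 'e': from fail(0)=0 chase 'e': 0 ⇒ 0;  out=∅∪out(0)=∅
  fail(7) 'c': from fail(0)=0 chase 'c': 0 ⇒ 0;  out=∅∪out(0)=∅
  fail(13) 'd': from fail(0)=0 chase 'd': 0 ⇒ 0;  out=∅∪out(0)=∅
  fail(2) 'eb': from fail(1)=0 chase 'b': 0 ⇒ 0;  out=∅∪out(0)=∅
  fail(8) 'ca': from fail(7)=0 chase 'a': 0 ⇒ 0;  out=∅∪out(0)=∅
  fail(14) 'dc': from fail(13)=0 chase 'c': 0 ⇒ 7;  out={3}∪out(7)={3}
  fail(3) 'ebb': from fail(2)=0 chase 'b': 0 ⇒ 0;  out=∅∪out(0)=∅
  fail(9) 'cad': from fail(8)=0 chase 'd': 0 ⇒ 13;  out=∅∪out(13)=∅
  fail(4) 'ebbd': from fail(3)=0 chase 'd': 0 ⇒ 13;  out=∅∪out(13)=∅
  fail(10) 'cada': from fail(9)=13 chase 'a': 13→0 ⇒ 0;  out={1}∪out(0)={1}
  fail(11) 'ebbb': from fail(3)=0 chase 'b': 0 ⇒ 0;  out=∅∪out(0)=∅
  fail(5) 'ebbdd': from fail(4)=13 chase 'd': 13→0 ⇒ 13;  out=∅∪out(13)=∅
  fail(12) 'ebbbc': from fail(11)=0 chase 'c': 0 ⇒ 7;  out={2}∪out(7)={2}
  fail(6) 'ebbddc': from fail(5)=13 chase 'c': 13 ⇒ 14;  out={0}∪out(14)={0,3}

Text stream:
i=0 'd': node 0→13
i=1 'c': node 13→14  → match P3@[0:1]
i=2 'b': node 14→0 ·f
i=3 'c': node 0→7
i=4 'a': node 7→8
i=5 'd': node 8→9
i=6 'a': node 9→10  → match P1@[3:6]
i=7 'd': node 10→13 ·f
i=8 'e': node 13→1 ·f
i=9 'b': node 1→2
i=10 'b': node 2→3
i=11 'd': node 3→4
i=12 'd': node 4→5
i=13 'c': node 5→6  → match P0@[8:13],P3@[12:13]
i=14 'e': node 6→1 ·f
i=15 'd': node 1→13 ·f
i=16 'c': node 13→14  → match P3@[15:16]
i=17 'a': node 14→8 ·f
i=18 'd': node 8→9
i=19 'a': node 9→10  → match P1@[16:19]

Result: [[1,3],[6,1],[13,0],[13,3],[16,3],[19,1]]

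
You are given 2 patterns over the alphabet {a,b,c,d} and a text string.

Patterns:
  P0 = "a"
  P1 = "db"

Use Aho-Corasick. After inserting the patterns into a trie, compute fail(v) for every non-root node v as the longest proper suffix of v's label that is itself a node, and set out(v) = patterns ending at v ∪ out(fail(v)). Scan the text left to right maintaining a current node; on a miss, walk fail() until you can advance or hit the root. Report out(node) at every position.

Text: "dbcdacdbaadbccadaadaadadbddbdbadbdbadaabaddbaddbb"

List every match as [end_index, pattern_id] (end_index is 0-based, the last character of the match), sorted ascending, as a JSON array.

Build automaton:
Trie (insert patterns):
  0='ε' goto a→1 d→2
  1='a' goto ·  [P0 ends]
  2='d' goto b→3
  3='db' goto ·  [P1 ends]

BFS fail/out derivation:
  n1('a'): parent n0 fail=0; on 'a' 0 → fail=0;  out {0}∪∅={0}
  n2('d'): parent n0 fail=0; on 'd' 0 → fail=0;  out ∅∪∅=∅
  n3('db'): parent n2 fail=0; on 'b' 0 → fail=0;  out {1}∪∅={1}

Scan:
[0] read 'd'  n0⇒n2
[1] read 'b'  n2⇒n3  → match P1@[0:1]
[2] read 'c'  n3⇒n0 ·f
[3] read 'd'  n0⇒n2
[4] read 'a'  n2⇒n1 ·f  → match P0@[4:4]
[5] read 'c'  n1⇒n0 ·f
[6] read 'd'  n0⇒n2
[7] read 'b'  n2⇒n3  → match P1@[6:7]
[8] read 'a'  n3⇒n1 ·f  → match P0@[8:8]
[9] read 'a'  n1⇒n1 ·f  → match P0@[9:9]
[10] read 'd'  n1⇒n2 ·f
[11] read 'b'  n2⇒n3  → match P1@[10:11]
[12] read 'c'  n3⇒n0 ·f
[13] read 'c'  n0⇒n0
[14] read 'a'  n0⇒n1  → match P0@[14:14]
[15] read 'd'  n1⇒n2 ·f
[16] read 'a'  n2⇒n1 ·f  → match P0@[16:16]
[17] read 'a'  n1⇒n1 ·f  → match P0@[17:17]
[18] read 'd'  n1⇒n2 ·f
[19] read 'a'  n2⇒n1 ·f  → match P0@[19:19]
[20] read 'a'  n1⇒n1 ·f  → match P0@[20:20]
[21] read 'd'  n1⇒n2 ·f
[22] read 'a'  n2⇒n1 ·f  → match P0@[22:22]
[23] read 'd'  n1⇒n2 ·f
[24] read 'b'  n2⇒n3  → match P1@[23:24]
[25] read 'd'  n3⇒n2 ·f
[26] read 'd'  n2⇒n2 ·f
[27] read 'b'  n2⇒n3  → match P1@[26:27]
[28] read 'd'  n3⇒n2 ·f
[29] read 'b'  n2⇒n3  → match P1@[28:29]
[30] read 'a'  n3⇒n1 ·f  → match P0@[30:30]
[31] read 'd'  n1⇒n2 ·f
[32] read 'b'  n2⇒n3  → match P1@[31:32]
[33] read 'd'  n3⇒n2 ·f
[34] read 'b'  n2⇒n3  → match P1@[33:34]
[35] read 'a'  n3⇒n1 ·f  → match P0@[35:35]
[36] read 'd'  n1⇒n2 ·f
[37] read 'a'  n2⇒n1 ·f  → match P0@[37:37]
[38] read 'a'  n1⇒n1 ·f  → match P0@[38:38]
[39] read 'b'  n1⇒n0 ·f
[40] read 'a'  n0⇒n1  → match P0@[40:40]
[41] read 'd'  n1⇒n2 ·f
[42] read 'd'  n2⇒n2 ·f
[43] read 'b'  n2⇒n3  → match P1@[42:43]
[44] read 'a'  n3⇒n1 ·f  → match P0@[44:44]
[45] read 'd'  n1⇒n2 ·f
[46] read 'd'  n2⇒n2 ·f
[47] read 'b'  n2⇒n3  → match P1@[46:47]
[48] read 'b'  n3⇒n0 ·f

Result: [[1,1],[4,0],[7,1],[8,0],[9,0],[11,1],[14,0],[16,0],[17,0],[19,0],[20,0],[22,0],[24,1],[27,1],[29,1],[30,0],[32,1],[34,1],[35,0],[37,0],[38,0],[40,0],[43,1],[44,0],[47,1]]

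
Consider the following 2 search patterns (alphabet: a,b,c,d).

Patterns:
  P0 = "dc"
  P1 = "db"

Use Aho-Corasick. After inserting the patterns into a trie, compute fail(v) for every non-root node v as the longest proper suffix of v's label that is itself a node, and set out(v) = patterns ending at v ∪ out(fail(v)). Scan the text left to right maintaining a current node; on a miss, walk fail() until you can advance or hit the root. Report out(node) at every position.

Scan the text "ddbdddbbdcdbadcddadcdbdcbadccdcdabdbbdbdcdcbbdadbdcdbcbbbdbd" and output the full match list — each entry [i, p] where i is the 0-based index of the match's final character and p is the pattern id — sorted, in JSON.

Construct AC machine:
Trie nodes:
  n0 'ε': d→1
  n1 'd': b→3 c→2
  n2 'dc': ·  ←P0
  n3 'db': ·  ←P1

Failure links (BFS by depth):
  n1('d'): parent n0 fail=0; on 'd' 0 → fail=0;  out ∅∪∅=∅
  n2('dc'): parent n1 fail=0; on 'c' 0 → fail=0;  out {0}∪∅={0}
  n3('db'): parent n1 fail=0; on 'b' 0 → fail=0;  out {1}∪∅={1}

Text stream:
[0] read 'd'  n0⇒n1
[1] read 'd'  n1⇒n1 (fail-walked)
[2] read 'b'  n1⇒n3  ** P1@[1:2]
[3] read 'd'  n3⇒n1 (fail-walked)
[4] read 'd'  n1⇒n1 (fail-walked)
[5] read 'd'  n1⇒n1 (fail-walked)
[6] read 'b'  n1⇒n3  ** P1@[5:6]
[7] read 'b'  n3⇒n0 (fail-walked)
[8] read 'd'  n0⇒n1
[9] read 'c'  n1⇒n2  ** P0@[8:9]
[10] read 'd'  n2⇒n1 (fail-walked)
[11] read 'b'  n1⇒n3  ** P1@[10:11]
[12] read 'a'  n3⇒n0 (fail-walked)
[13] read 'd'  n0⇒n1
[14] read 'c'  n1⇒n2  ** P0@[13:14]
[15] read 'd'  n2⇒n1 (fail-walked)
[16] read 'd'  n1⇒n1 (fail-walked)
[17] read 'a'  n1⇒n0 (fail-walked)
[18] read 'd'  n0⇒n1
[19] read 'c'  n1⇒n2  ** P0@[18:19]
[20] read 'd'  n2⇒n1 (fail-walked)
[21] read 'b'  n1⇒n3  ** P1@[20:21]
[22] read 'd'  n3⇒n1 (fail-walked)
[23] read 'c'  n1⇒n2  ** P0@[22:23]
[24] read 'b'  n2⇒n0 (fail-walked)
[25] read 'a'  n0⇒n0
[26] read 'd'  n0⇒n1
[27] read 'c'  n1⇒n2  ** P0@[26:27]
[28] read 'c'  n2⇒n0 (fail-walked)
[29] read 'd'  n0⇒n1
[30] read 'c'  n1⇒n2  ** P0@[29:30]
[31] read 'd'  n2⇒n1 (fail-walked)
[32] read 'a'  n1⇒n0 (fail-walked)
[33] read 'b'  n0⇒n0
[34] read 'd'  n0⇒n1
[35] read 'b'  n1⇒n3  ** P1@[34:35]
[36] read 'b'  n3⇒n0 (fail-walked)
[37] read 'd'  n0⇒n1
[38] read 'b'  n1⇒n3  ** P1@[37:38]
[39] read 'd'  n3⇒n1 (fail-walked)
[40] read 'c'  n1⇒n2  ** P0@[39:40]
[41] read 'd'  n2⇒n1 (fail-walked)
[42] read 'c'  n1⇒n2  ** P0@[41:42]
[43] read 'b'  n2⇒n0 (fail-walked)
[44] read 'b'  n0⇒n0
[45] read 'd'  n0⇒n1
[46] read 'a'  n1⇒n0 (fail-walked)
[47] read 'd'  n0⇒n1
[48] read 'b'  n1⇒n3  ** P1@[47:48]
[49] read 'd'  n3⇒n1 (fail-walked)
[50] read 'c'  n1⇒n2  ** P0@[49:50]
[51] read 'd'  n2⇒n1 (fail-walked)
[52] read 'b'  n1⇒n3  ** P1@[51:52]
[53] read 'c'  n3⇒n0 (fail-walked)
[54] read 'b'  n0⇒n0
[55] read 'b'  n0⇒n0
[56] read 'b'  n0⇒n0
[57] read 'd'  n0⇒n1
[58] read 'b'  n1⇒n3  ** P1@[57:58]
[59] read 'd'  n3⇒n1 (fail-walked)

Matches: [[2,1],[6,1],[9,0],[11,1],[14,0],[19,0],[21,1],[23,0],[27,0],[30,0],[35,1],[38,1],[40,0],[42,0],[48,1],[50,0],[52,1],[58,1]]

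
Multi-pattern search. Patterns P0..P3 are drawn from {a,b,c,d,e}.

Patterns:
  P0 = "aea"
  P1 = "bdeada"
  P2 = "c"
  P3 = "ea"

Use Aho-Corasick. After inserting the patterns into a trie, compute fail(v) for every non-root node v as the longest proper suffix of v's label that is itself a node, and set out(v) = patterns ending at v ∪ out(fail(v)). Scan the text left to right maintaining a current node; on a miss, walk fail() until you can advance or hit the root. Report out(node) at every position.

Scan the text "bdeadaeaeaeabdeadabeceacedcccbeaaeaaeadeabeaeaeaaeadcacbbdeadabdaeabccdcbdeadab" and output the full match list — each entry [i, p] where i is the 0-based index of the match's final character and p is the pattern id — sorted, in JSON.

Construct AC machine:
Trie (insert patterns):
  n0 'ε': a→1 b→4 c→10 e→11
  n1 'a': e→2
  n2 'ae': a→3
  n3 'aea': ·  [P0 ends]
  n4 'b': d→5
  n5 'bd': e→6
  n6 'bde': a→7
  n7 'bdea': d→8
  n8 'bdead': a→9
  n9 'bdeada': ·  [P1 ends]
  n10 'c': ·  [P2 ends]
  n11 'e': a→12
  n12 'ea': ·  [P3 ends]

Failure links (BFS by depth):
  n1('a'): parent n0 fail=0; on 'a' 0 → fail=0;  out ∅∪∅=∅
  n4('b'): parent n0 fail=0; on 'b' 0 → fail=0;  out ∅∪∅=∅
  n10('c'): parent n0 fail=0; on 'c' 0 → fail=0;  out {2}∪∅={2}
  n11('e'): parent n0 fail=0; on 'e' 0 → fail=0;  out ∅∪∅=∅
  n2('ae'): parent n1 fail=0; on 'e' 0 → fail=11;  out ∅∪∅=∅
  n5('bd'): parent n4 fail=0; on 'd' 0 → fail=0;  out ∅∪∅=∅
  n12('ea'): parent n11 fail=0; on 'a' 0 → fail=1;  out {3}∪∅={3}
  n3('aea'): parent n2 fail=11; on 'a' 11 → fail=12;  out {0}∪{3}={0,3}
  n6('bde'): parent n5 fail=0; on 'e' 0 → fail=11;  out ∅∪∅=∅
  n7('bdea'): parent n6 fail=11; on 'a' 11 → fail=12;  out ∅∪{3}={3}
  n8('bdead'): parent n7 fail=12; on 'd' 12→1→0 → fail=0;  out ∅∪∅=∅
  n9('bdeada'): parent n8 fail=0; on 'a' 0 → fail=1;  out {1}∪∅={1}

Run:
pos 0 'b': at 4
pos 1 'd': at 5
pos 2 'e': at 6
pos 3 'a': at 7  emit P3@[2:3]
pos 4 'd': at 8
pos 5 'a': at 9  emit P1@[0:5]
pos 6 'e': at 2 (via fail)
pos 7 'a': at 3  emit P0@[5:7],P3@[6:7]
pos 8 'e': at 2 (via fail)
pos 9 'a': at 3  emit P0@[7:9],P3@[8:9]
pos 10 'e': at 2 (via fail)
pos 11 'a': at 3  emit P0@[9:11],P3@[10:11]
pos 12 'b': at 4 (via fail)
pos 13 'd': at 5
pos 14 'e': at 6
pos 15 'a': at 7  emit P3@[14:15]
pos 16 'd': at 8
pos 17 'a': at 9  emit P1@[12:17]
pos 18 'b': at 4 (via fail)
pos 19 'e': at 11 (via fail)
pos 20 'c': at 10 (via fail)  emit P2@[20:20]
pos 21 'e': at 11 (via fail)
pos 22 'a': at 12  emit P3@[21:22]
pos 23 'c': at 10 (via fail)  emit P2@[23:23]
pos 24 'e': at 11 (via fail)
pos 25 'd': at 0 (via fail)
pos 26 'c': at 10  emit P2@[26:26]
pos 27 'c': at 10 (via fail)  emit P2@[27:27]
pos 28 'c': at 10 (via fail)  emit P2@[28:28]
pos 29 'b': at 4 (via fail)
pos 30 'e': at 11 (via fail)
pos 31 'a': at 12  emit P3@[30:31]
pos 32 'a': at 1 (via fail)
pos 33 'e': at 2
pos 34 'a': at 3  emit P0@[32:34],P3@[33:34]
pos 35 'a': at 1 (via fail)
pos 36 'e': at 2
pos 37 'a': at 3  emit P0@[35:37],P3@[36:37]
pos 38 'd': at 0 (via fail)
pos 39 'e': at 11
pos 40 'a': at 12  emit P3@[39:40]
pos 41 'b': at 4 (via fail)
pos 42 'e': at 11 (via fail)
pos 43 'a': at 12  emit P3@[42:43]
pos 44 'e': at 2 (via fail)
pos 45 'a': at 3  emit P0@[43:45],P3@[44:45]
pos 46 'e': at 2 (via fail)
pos 47 'a': at 3  emit P0@[45:47],P3@[46:47]
pos 48 'a': at 1 (via fail)
pos 49 'e': at 2
pos 50 'a': at 3  emit P0@[48:50],P3@[49:50]
pos 51 'd': at 0 (via fail)
pos 52 'c': at 10  emit P2@[52:52]
pos 53 'a': at 1 (via fail)
pos 54 'c': at 10 (via fail)  emit P2@[54:54]
pos 55 'b': at 4 (via fail)
pos 56 'b': at 4 (via fail)
pos 57 'd': at 5
pos 58 'e': at 6
pos 59 'a': at 7  emit P3@[58:59]
pos 60 'd': at 8
pos 61 'a': at 9  emit P1@[56:61]
pos 62 'b': at 4 (via fail)
pos 63 'd': at 5
pos 64 'a': at 1 (via fail)
pos 65 'e': at 2
pos 66 'a': at 3  emit P0@[64:66],P3@[65:66]
pos 67 'b': at 4 (via fail)
pos 68 'c': at 10 (via fail)  emit P2@[68:68]
pos 69 'c': at 10 (via fail)  emit P2@[69:69]
pos 70 'd': at 0 (via fail)
pos 71 'c': at 10  emit P2@[71:71]
pos 72 'b': at 4 (via fail)
pos 73 'd': at 5
pos 74 'e': at 6
pos 75 'a': at 7  emit P3@[74:75]
pos 76 'd': at 8
pos 77 'a': at 9  emit P1@[72:77]
pos 78 'b': at 4 (via fail)

All matches (sorted): [[3,3],[5,1],[7,0],[7,3],[9,0],[9,3],[11,0],[11,3],[15,3],[17,1],[20,2],[22,3],[23,2],[26,2],[27,2],[28,2],[31,3],[34,0],[34,3],[37,0],[37,3],[40,3],[43,3],[45,0],[45,3],[47,0],[47,3],[50,0],[50,3],[52,2],[54,2],[59,3],[61,1],[66,0],[66,3],[68,2],[69,2],[71,2],[75,3],[77,1]]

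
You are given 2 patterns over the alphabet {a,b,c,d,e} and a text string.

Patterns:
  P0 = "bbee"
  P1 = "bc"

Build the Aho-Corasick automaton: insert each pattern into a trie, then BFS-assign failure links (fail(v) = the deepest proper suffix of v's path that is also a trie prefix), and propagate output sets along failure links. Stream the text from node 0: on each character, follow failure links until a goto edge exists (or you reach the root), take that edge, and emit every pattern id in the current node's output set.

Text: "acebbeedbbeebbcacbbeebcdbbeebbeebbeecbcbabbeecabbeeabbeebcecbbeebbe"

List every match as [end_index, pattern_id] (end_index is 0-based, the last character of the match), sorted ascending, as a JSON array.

Build automaton:
Trie (insert patterns):
  0='ε' goto b→1
  1='b' goto b→2 c→5
  2='bb' goto e→3
  3='bbe' goto e→4
  4='bbee' goto ·  ←P0
  5='bc' goto ·  ←P1

Failure links (BFS by depth):
  n1('b'): parent n0 fail=0; on 'b' 0 → fail=0;  out ∅∪∅=∅
  n2('bb'): parent n1 fail=0; on 'b' 0 → fail=1;  out ∅∪∅=∅
  n5('bc'): parent n1 fail=0; on 'c' 0 → fail=0;  out {1}∪∅={1}
  n3('bbe'): parent n2 fail=1; on 'e' 1→0 → fail=0;  out ∅∪∅=∅
  n4('bbee'): parent n3 fail=0; on 'e' 0 → fail=0;  out {0}∪∅={0}

Scan:
[0] read 'a'  n0⇒n0
[1] read 'c'  n0⇒n0
[2] read 'e'  n0⇒n0
[3] read 'b'  n0⇒n1
[4] read 'b'  n1⇒n2
[5] read 'e'  n2⇒n3
[6] read 'e'  n3⇒n4  → match P0@[3:6]
[7] read 'd'  n4⇒n0 (via fail)
[8] read 'b'  n0⇒n1
[9] read 'b'  n1⇒n2
[10] read 'e'  n2⇒n3
[11] read 'e'  n3⇒n4  → match P0@[8:11]
[12] read 'b'  n4⇒n1 (via fail)
[13] read 'b'  n1⇒n2
[14] read 'c'  n2⇒n5 (via fail)  → match P1@[13:14]
[15] read 'a'  n5⇒n0 (via fail)
[16] read 'c'  n0⇒n0
[17] read 'b'  n0⇒n1
[18] read 'b'  n1⇒n2
[19] read 'e'  n2⇒n3
[20] read 'e'  n3⇒n4  → match P0@[17:20]
[21] read 'b'  n4⇒n1 (via fail)
[22] read 'c'  n1⇒n5  → match P1@[21:22]
[23] read 'd'  n5⇒n0 (via fail)
[24] read 'b'  n0⇒n1
[25] read 'b'  n1⇒n2
[26] read 'e'  n2⇒n3
[27] read 'e'  n3⇒n4  → match P0@[24:27]
[28] read 'b'  n4⇒n1 (via fail)
[29] read 'b'  n1⇒n2
[30] read 'e'  n2⇒n3
[31] read 'e'  n3⇒n4  → match P0@[28:31]
[32] read 'b'  n4⇒n1 (via fail)
[33] read 'b'  n1⇒n2
[34] read 'e'  n2⇒n3
[35] read 'e'  n3⇒n4  → match P0@[32:35]
[36] read 'c'  n4⇒n0 (via fail)
[37] read 'b'  n0⇒n1
[38] read 'c'  n1⇒n5  → match P1@[37:38]
[39] read 'b'  n5⇒n1 (via fail)
[40] read 'a'  n1⇒n0 (via fail)
[41] read 'b'  n0⇒n1
[42] read 'b'  n1⇒n2
[43] read 'e'  n2⇒n3
[44] read 'e'  n3⇒n4  → match P0@[41:44]
[45] read 'c'  n4⇒n0 (via fail)
[46] read 'a'  n0⇒n0
[47] read 'b'  n0⇒n1
[48] read 'b'  n1⇒n2
[49] read 'e'  n2⇒n3
[50] read 'e'  n3⇒n4  → match P0@[47:50]
[51] read 'a'  n4⇒n0 (via fail)
[52] read 'b'  n0⇒n1
[53] read 'b'  n1⇒n2
[54] read 'e'  n2⇒n3
[55] read 'e'  n3⇒n4  → match P0@[52:55]
[56] read 'b'  n4⇒n1 (via fail)
[57] read 'c'  n1⇒n5  → match P1@[56:57]
[58] read 'e'  n5⇒n0 (via fail)
[59] read 'c'  n0⇒n0
[60] read 'b'  n0⇒n1
[61] read 'b'  n1⇒n2
[62] read 'e'  n2⇒n3
[63] read 'e'  n3⇒n4  → match P0@[60:63]
[64] read 'b'  n4⇒n1 (via fail)
[65] read 'b'  n1⇒n2
[66] read 'e'  n2⇒n3

Result: [[6,0],[11,0],[14,1],[20,0],[22,1],[27,0],[31,0],[35,0],[38,1],[44,0],[50,0],[55,0],[57,1],[63,0]]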